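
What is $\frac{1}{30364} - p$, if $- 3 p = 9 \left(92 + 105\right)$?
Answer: $\frac{17945125}{30364} \approx 591.0$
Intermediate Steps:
$p = -591$ ($p = - \frac{9 \left(92 + 105\right)}{3} = - \frac{9 \cdot 197}{3} = \left(- \frac{1}{3}\right) 1773 = -591$)
$\frac{1}{30364} - p = \frac{1}{30364} - -591 = \frac{1}{30364} + 591 = \frac{17945125}{30364}$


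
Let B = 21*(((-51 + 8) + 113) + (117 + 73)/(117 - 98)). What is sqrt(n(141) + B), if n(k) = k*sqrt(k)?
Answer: sqrt(1680 + 141*sqrt(141)) ≈ 57.916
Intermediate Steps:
n(k) = k**(3/2)
B = 1680 (B = 21*((-43 + 113) + 190/19) = 21*(70 + 190*(1/19)) = 21*(70 + 10) = 21*80 = 1680)
sqrt(n(141) + B) = sqrt(141**(3/2) + 1680) = sqrt(141*sqrt(141) + 1680) = sqrt(1680 + 141*sqrt(141))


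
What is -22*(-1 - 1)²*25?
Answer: -2200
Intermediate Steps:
-22*(-1 - 1)²*25 = -22*(-2)²*25 = -22*4*25 = -88*25 = -2200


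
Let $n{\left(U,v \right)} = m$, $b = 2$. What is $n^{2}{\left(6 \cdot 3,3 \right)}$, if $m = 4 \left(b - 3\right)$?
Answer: $16$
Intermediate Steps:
$m = -4$ ($m = 4 \left(2 - 3\right) = 4 \left(-1\right) = -4$)
$n{\left(U,v \right)} = -4$
$n^{2}{\left(6 \cdot 3,3 \right)} = \left(-4\right)^{2} = 16$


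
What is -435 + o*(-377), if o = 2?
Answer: -1189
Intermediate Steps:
-435 + o*(-377) = -435 + 2*(-377) = -435 - 754 = -1189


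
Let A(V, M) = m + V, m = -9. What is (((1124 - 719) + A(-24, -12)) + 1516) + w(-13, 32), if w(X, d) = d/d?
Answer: 1889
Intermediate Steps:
A(V, M) = -9 + V
w(X, d) = 1
(((1124 - 719) + A(-24, -12)) + 1516) + w(-13, 32) = (((1124 - 719) + (-9 - 24)) + 1516) + 1 = ((405 - 33) + 1516) + 1 = (372 + 1516) + 1 = 1888 + 1 = 1889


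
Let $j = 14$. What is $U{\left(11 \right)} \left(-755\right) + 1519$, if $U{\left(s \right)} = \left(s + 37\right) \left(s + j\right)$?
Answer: $-904481$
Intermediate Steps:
$U{\left(s \right)} = \left(14 + s\right) \left(37 + s\right)$ ($U{\left(s \right)} = \left(s + 37\right) \left(s + 14\right) = \left(37 + s\right) \left(14 + s\right) = \left(14 + s\right) \left(37 + s\right)$)
$U{\left(11 \right)} \left(-755\right) + 1519 = \left(518 + 11^{2} + 51 \cdot 11\right) \left(-755\right) + 1519 = \left(518 + 121 + 561\right) \left(-755\right) + 1519 = 1200 \left(-755\right) + 1519 = -906000 + 1519 = -904481$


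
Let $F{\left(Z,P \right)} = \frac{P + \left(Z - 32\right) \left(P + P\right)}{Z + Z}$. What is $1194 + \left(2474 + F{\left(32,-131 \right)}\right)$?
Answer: $\frac{234621}{64} \approx 3666.0$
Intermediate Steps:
$F{\left(Z,P \right)} = \frac{P + 2 P \left(-32 + Z\right)}{2 Z}$ ($F{\left(Z,P \right)} = \frac{P + \left(-32 + Z\right) 2 P}{2 Z} = \left(P + 2 P \left(-32 + Z\right)\right) \frac{1}{2 Z} = \frac{P + 2 P \left(-32 + Z\right)}{2 Z}$)
$1194 + \left(2474 + F{\left(32,-131 \right)}\right) = 1194 + \left(2474 - \left(131 - \frac{8253}{2 \cdot 32}\right)\right) = 1194 + \left(2474 - \left(131 - \frac{8253}{64}\right)\right) = 1194 + \left(2474 + \left(-131 + \frac{8253}{64}\right)\right) = 1194 + \left(2474 - \frac{131}{64}\right) = 1194 + \frac{158205}{64} = \frac{234621}{64}$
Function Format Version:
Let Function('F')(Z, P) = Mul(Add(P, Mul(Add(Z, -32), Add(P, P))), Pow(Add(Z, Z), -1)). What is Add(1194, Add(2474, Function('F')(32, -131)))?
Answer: Rational(234621, 64) ≈ 3666.0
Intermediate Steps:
Function('F')(Z, P) = Mul(Rational(1, 2), Pow(Z, -1), Add(P, Mul(2, P, Add(-32, Z)))) (Function('F')(Z, P) = Mul(Add(P, Mul(Add(-32, Z), Mul(2, P))), Pow(Mul(2, Z), -1)) = Mul(Add(P, Mul(2, P, Add(-32, Z))), Mul(Rational(1, 2), Pow(Z, -1))) = Mul(Rational(1, 2), Pow(Z, -1), Add(P, Mul(2, P, Add(-32, Z)))))
Add(1194, Add(2474, Function('F')(32, -131))) = Add(1194, Add(2474, Add(-131, Mul(Rational(-63, 2), -131, Pow(32, -1))))) = Add(1194, Add(2474, Add(-131, Mul(Rational(-63, 2), -131, Rational(1, 32))))) = Add(1194, Add(2474, Add(-131, Rational(8253, 64)))) = Add(1194, Add(2474, Rational(-131, 64))) = Add(1194, Rational(158205, 64)) = Rational(234621, 64)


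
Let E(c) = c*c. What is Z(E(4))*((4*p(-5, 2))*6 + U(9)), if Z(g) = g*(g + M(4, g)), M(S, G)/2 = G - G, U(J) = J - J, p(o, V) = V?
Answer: 12288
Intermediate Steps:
E(c) = c**2
U(J) = 0
M(S, G) = 0 (M(S, G) = 2*(G - G) = 2*0 = 0)
Z(g) = g**2 (Z(g) = g*(g + 0) = g*g = g**2)
Z(E(4))*((4*p(-5, 2))*6 + U(9)) = (4**2)**2*((4*2)*6 + 0) = 16**2*(8*6 + 0) = 256*(48 + 0) = 256*48 = 12288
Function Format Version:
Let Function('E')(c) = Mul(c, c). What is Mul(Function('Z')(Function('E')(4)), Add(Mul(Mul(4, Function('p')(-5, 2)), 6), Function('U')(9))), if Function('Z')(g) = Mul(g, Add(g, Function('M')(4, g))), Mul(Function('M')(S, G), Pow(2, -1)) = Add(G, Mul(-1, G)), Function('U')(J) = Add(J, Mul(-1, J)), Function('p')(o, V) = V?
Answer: 12288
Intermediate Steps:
Function('E')(c) = Pow(c, 2)
Function('U')(J) = 0
Function('M')(S, G) = 0 (Function('M')(S, G) = Mul(2, Add(G, Mul(-1, G))) = Mul(2, 0) = 0)
Function('Z')(g) = Pow(g, 2) (Function('Z')(g) = Mul(g, Add(g, 0)) = Mul(g, g) = Pow(g, 2))
Mul(Function('Z')(Function('E')(4)), Add(Mul(Mul(4, Function('p')(-5, 2)), 6), Function('U')(9))) = Mul(Pow(Pow(4, 2), 2), Add(Mul(Mul(4, 2), 6), 0)) = Mul(Pow(16, 2), Add(Mul(8, 6), 0)) = Mul(256, Add(48, 0)) = Mul(256, 48) = 12288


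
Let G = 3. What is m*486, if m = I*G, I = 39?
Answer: 56862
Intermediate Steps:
m = 117 (m = 39*3 = 117)
m*486 = 117*486 = 56862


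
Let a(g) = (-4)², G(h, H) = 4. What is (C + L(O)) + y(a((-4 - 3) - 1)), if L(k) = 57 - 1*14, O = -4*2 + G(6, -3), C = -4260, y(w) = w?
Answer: -4201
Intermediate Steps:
a(g) = 16
O = -4 (O = -4*2 + 4 = -8 + 4 = -4)
L(k) = 43 (L(k) = 57 - 14 = 43)
(C + L(O)) + y(a((-4 - 3) - 1)) = (-4260 + 43) + 16 = -4217 + 16 = -4201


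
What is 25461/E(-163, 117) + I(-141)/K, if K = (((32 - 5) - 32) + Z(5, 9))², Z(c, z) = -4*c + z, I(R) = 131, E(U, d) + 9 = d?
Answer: 60483/256 ≈ 236.26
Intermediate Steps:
E(U, d) = -9 + d
Z(c, z) = z - 4*c
K = 256 (K = (((32 - 5) - 32) + (9 - 4*5))² = ((27 - 32) + (9 - 20))² = (-5 - 11)² = (-16)² = 256)
25461/E(-163, 117) + I(-141)/K = 25461/(-9 + 117) + 131/256 = 25461/108 + 131*(1/256) = 25461*(1/108) + 131/256 = 943/4 + 131/256 = 60483/256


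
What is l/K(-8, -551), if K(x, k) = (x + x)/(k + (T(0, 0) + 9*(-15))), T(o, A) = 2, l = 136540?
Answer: 5837085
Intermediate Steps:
K(x, k) = 2*x/(-133 + k) (K(x, k) = (x + x)/(k + (2 + 9*(-15))) = (2*x)/(k + (2 - 135)) = (2*x)/(k - 133) = (2*x)/(-133 + k) = 2*x/(-133 + k))
l/K(-8, -551) = 136540/((2*(-8)/(-133 - 551))) = 136540/((2*(-8)/(-684))) = 136540/((2*(-8)*(-1/684))) = 136540/(4/171) = 136540*(171/4) = 5837085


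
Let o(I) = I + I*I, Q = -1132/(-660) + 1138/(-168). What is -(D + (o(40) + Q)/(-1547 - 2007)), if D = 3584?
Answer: -58839862891/16419480 ≈ -3583.5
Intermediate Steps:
Q = -23371/4620 (Q = -1132*(-1/660) + 1138*(-1/168) = 283/165 - 569/84 = -23371/4620 ≈ -5.0587)
o(I) = I + I²
-(D + (o(40) + Q)/(-1547 - 2007)) = -(3584 + (40*(1 + 40) - 23371/4620)/(-1547 - 2007)) = -(3584 + (40*41 - 23371/4620)/(-3554)) = -(3584 + (1640 - 23371/4620)*(-1/3554)) = -(3584 + (7553429/4620)*(-1/3554)) = -(3584 - 7553429/16419480) = -1*58839862891/16419480 = -58839862891/16419480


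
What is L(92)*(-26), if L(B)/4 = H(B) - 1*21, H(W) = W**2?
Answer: -878072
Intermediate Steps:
L(B) = -84 + 4*B**2 (L(B) = 4*(B**2 - 1*21) = 4*(B**2 - 21) = 4*(-21 + B**2) = -84 + 4*B**2)
L(92)*(-26) = (-84 + 4*92**2)*(-26) = (-84 + 4*8464)*(-26) = (-84 + 33856)*(-26) = 33772*(-26) = -878072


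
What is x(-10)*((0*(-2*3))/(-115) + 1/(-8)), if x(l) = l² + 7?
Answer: -107/8 ≈ -13.375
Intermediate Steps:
x(l) = 7 + l²
x(-10)*((0*(-2*3))/(-115) + 1/(-8)) = (7 + (-10)²)*((0*(-2*3))/(-115) + 1/(-8)) = (7 + 100)*((0*(-6))*(-1/115) - ⅛) = 107*(0*(-1/115) - ⅛) = 107*(0 - ⅛) = 107*(-⅛) = -107/8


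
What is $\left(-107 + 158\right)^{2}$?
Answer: $2601$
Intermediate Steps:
$\left(-107 + 158\right)^{2} = 51^{2} = 2601$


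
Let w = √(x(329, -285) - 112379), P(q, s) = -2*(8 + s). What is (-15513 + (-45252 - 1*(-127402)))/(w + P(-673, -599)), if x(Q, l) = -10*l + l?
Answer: 39382467/753469 - 66637*I*√109814/1506938 ≈ 52.268 - 14.654*I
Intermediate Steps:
P(q, s) = -16 - 2*s
x(Q, l) = -9*l
w = I*√109814 (w = √(-9*(-285) - 112379) = √(2565 - 112379) = √(-109814) = I*√109814 ≈ 331.38*I)
(-15513 + (-45252 - 1*(-127402)))/(w + P(-673, -599)) = (-15513 + (-45252 - 1*(-127402)))/(I*√109814 + (-16 - 2*(-599))) = (-15513 + (-45252 + 127402))/(I*√109814 + (-16 + 1198)) = (-15513 + 82150)/(I*√109814 + 1182) = 66637/(1182 + I*√109814)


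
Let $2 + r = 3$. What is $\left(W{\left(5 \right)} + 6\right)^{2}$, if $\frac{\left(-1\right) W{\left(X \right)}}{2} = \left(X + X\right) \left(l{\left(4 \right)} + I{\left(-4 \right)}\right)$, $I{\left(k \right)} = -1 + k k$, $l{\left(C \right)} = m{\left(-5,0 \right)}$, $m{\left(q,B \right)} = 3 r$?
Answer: $125316$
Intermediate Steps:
$r = 1$ ($r = -2 + 3 = 1$)
$m{\left(q,B \right)} = 3$ ($m{\left(q,B \right)} = 3 \cdot 1 = 3$)
$l{\left(C \right)} = 3$
$I{\left(k \right)} = -1 + k^{2}$
$W{\left(X \right)} = - 72 X$ ($W{\left(X \right)} = - 2 \left(X + X\right) \left(3 - \left(1 - \left(-4\right)^{2}\right)\right) = - 2 \cdot 2 X \left(3 + \left(-1 + 16\right)\right) = - 2 \cdot 2 X \left(3 + 15\right) = - 2 \cdot 2 X 18 = - 2 \cdot 36 X = - 72 X$)
$\left(W{\left(5 \right)} + 6\right)^{2} = \left(\left(-72\right) 5 + 6\right)^{2} = \left(-360 + 6\right)^{2} = \left(-354\right)^{2} = 125316$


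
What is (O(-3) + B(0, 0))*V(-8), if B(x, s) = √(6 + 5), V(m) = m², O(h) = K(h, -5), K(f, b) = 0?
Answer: 64*√11 ≈ 212.26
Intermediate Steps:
O(h) = 0
B(x, s) = √11
(O(-3) + B(0, 0))*V(-8) = (0 + √11)*(-8)² = √11*64 = 64*√11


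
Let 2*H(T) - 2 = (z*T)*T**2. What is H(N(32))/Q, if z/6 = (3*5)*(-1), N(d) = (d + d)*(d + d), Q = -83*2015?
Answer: 3092376453119/167245 ≈ 1.8490e+7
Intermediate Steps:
Q = -167245
N(d) = 4*d**2 (N(d) = (2*d)*(2*d) = 4*d**2)
z = -90 (z = 6*((3*5)*(-1)) = 6*(15*(-1)) = 6*(-15) = -90)
H(T) = 1 - 45*T**3 (H(T) = 1 + ((-90*T)*T**2)/2 = 1 + (-90*T**3)/2 = 1 - 45*T**3)
H(N(32))/Q = (1 - 45*(4*32**2)**3)/(-167245) = (1 - 45*(4*1024)**3)*(-1/167245) = (1 - 45*4096**3)*(-1/167245) = (1 - 45*68719476736)*(-1/167245) = (1 - 3092376453120)*(-1/167245) = -3092376453119*(-1/167245) = 3092376453119/167245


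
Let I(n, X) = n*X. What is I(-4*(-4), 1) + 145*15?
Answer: 2191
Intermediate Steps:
I(n, X) = X*n
I(-4*(-4), 1) + 145*15 = 1*(-4*(-4)) + 145*15 = 1*16 + 2175 = 16 + 2175 = 2191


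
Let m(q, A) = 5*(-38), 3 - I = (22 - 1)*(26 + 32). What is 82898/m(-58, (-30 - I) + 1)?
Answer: -41449/95 ≈ -436.31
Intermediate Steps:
I = -1215 (I = 3 - (22 - 1)*(26 + 32) = 3 - 21*58 = 3 - 1*1218 = 3 - 1218 = -1215)
m(q, A) = -190
82898/m(-58, (-30 - I) + 1) = 82898/(-190) = 82898*(-1/190) = -41449/95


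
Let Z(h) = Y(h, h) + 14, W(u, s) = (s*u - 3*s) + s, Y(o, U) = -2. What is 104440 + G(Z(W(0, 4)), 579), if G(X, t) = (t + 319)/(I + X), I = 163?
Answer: 18277898/175 ≈ 1.0445e+5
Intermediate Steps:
W(u, s) = -2*s + s*u (W(u, s) = (-3*s + s*u) + s = -2*s + s*u)
Z(h) = 12 (Z(h) = -2 + 14 = 12)
G(X, t) = (319 + t)/(163 + X) (G(X, t) = (t + 319)/(163 + X) = (319 + t)/(163 + X))
104440 + G(Z(W(0, 4)), 579) = 104440 + (319 + 579)/(163 + 12) = 104440 + 898/175 = 18277898/175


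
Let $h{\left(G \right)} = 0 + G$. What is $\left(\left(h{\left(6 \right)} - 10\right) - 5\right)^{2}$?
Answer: $81$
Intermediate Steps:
$h{\left(G \right)} = G$
$\left(\left(h{\left(6 \right)} - 10\right) - 5\right)^{2} = \left(\left(6 - 10\right) - 5\right)^{2} = \left(-4 - 5\right)^{2} = \left(-9\right)^{2} = 81$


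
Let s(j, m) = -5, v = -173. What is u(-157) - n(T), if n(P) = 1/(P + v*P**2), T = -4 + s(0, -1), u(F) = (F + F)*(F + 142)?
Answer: 66043621/14022 ≈ 4710.0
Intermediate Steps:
u(F) = 2*F*(142 + F) (u(F) = (2*F)*(142 + F) = 2*F*(142 + F))
T = -9 (T = -4 - 5 = -9)
n(P) = 1/(P - 173*P**2)
u(-157) - n(T) = 2*(-157)*(142 - 157) - 1/((-9)*(1 - 173*(-9))) = 2*(-157)*(-15) - (-1)/(9*(1 + 1557)) = 4710 - (-1)/(9*1558) = 4710 - 1*(-1/14022) = 4710 + 1/14022 = 66043621/14022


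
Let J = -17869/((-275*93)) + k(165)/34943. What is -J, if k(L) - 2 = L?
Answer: -628667492/893667225 ≈ -0.70347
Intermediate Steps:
k(L) = 2 + L
J = 628667492/893667225 (J = -17869/((-275*93)) + (2 + 165)/34943 = -17869/(-25575) + 167*(1/34943) = -17869*(-1/25575) + 167/34943 = 17869/25575 + 167/34943 = 628667492/893667225 ≈ 0.70347)
-J = -1*628667492/893667225 = -628667492/893667225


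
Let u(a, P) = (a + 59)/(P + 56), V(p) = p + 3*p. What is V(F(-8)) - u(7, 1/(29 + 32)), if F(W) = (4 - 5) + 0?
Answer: -5898/1139 ≈ -5.1782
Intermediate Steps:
F(W) = -1 (F(W) = -1 + 0 = -1)
V(p) = 4*p
u(a, P) = (59 + a)/(56 + P)
V(F(-8)) - u(7, 1/(29 + 32)) = 4*(-1) - (59 + 7)/(56 + 1/(29 + 32)) = -4 - 66/(56 + 1/61) = -4 - 66/3417/61 = -4 - 61*66/3417 = -4 - 1*1342/1139 = -4 - 1342/1139 = -5898/1139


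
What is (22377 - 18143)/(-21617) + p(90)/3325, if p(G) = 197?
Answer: -9819501/71876525 ≈ -0.13662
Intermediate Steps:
(22377 - 18143)/(-21617) + p(90)/3325 = (22377 - 18143)/(-21617) + 197/3325 = 4234*(-1/21617) + 197*(1/3325) = -4234/21617 + 197/3325 = -9819501/71876525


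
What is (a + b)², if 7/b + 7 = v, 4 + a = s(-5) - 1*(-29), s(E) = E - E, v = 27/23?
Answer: 10169721/17956 ≈ 566.37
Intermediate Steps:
v = 27/23 (v = 27*(1/23) = 27/23 ≈ 1.1739)
s(E) = 0
a = 25 (a = -4 + (0 - 1*(-29)) = -4 + (0 + 29) = -4 + 29 = 25)
b = -161/134 (b = 7/(-7 + 27/23) = 7/(-134/23) = 7*(-23/134) = -161/134 ≈ -1.2015)
(a + b)² = (25 - 161/134)² = (3189/134)² = 10169721/17956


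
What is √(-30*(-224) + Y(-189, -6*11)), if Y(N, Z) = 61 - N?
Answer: √6970 ≈ 83.487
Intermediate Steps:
√(-30*(-224) + Y(-189, -6*11)) = √(-30*(-224) + (61 - 1*(-189))) = √(6720 + (61 + 189)) = √(6720 + 250) = √6970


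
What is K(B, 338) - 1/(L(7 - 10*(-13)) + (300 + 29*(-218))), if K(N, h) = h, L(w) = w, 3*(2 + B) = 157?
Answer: 1989131/5885 ≈ 338.00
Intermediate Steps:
B = 151/3 (B = -2 + (1/3)*157 = -2 + 157/3 = 151/3 ≈ 50.333)
K(B, 338) - 1/(L(7 - 10*(-13)) + (300 + 29*(-218))) = 338 - 1/((7 - 10*(-13)) + (300 + 29*(-218))) = 338 - 1/((7 + 130) + (300 - 6322)) = 338 - 1/(137 - 6022) = 338 - 1/(-5885) = 338 - 1*(-1/5885) = 338 + 1/5885 = 1989131/5885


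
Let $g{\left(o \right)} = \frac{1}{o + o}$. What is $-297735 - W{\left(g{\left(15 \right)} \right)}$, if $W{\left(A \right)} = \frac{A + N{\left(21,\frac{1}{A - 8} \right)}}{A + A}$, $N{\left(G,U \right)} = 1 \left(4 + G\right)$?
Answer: $- \frac{596221}{2} \approx -2.9811 \cdot 10^{5}$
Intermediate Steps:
$g{\left(o \right)} = \frac{1}{2 o}$
$N{\left(G,U \right)} = 4 + G$
$W{\left(A \right)} = \frac{25 + A}{2 A}$ ($W{\left(A \right)} = \frac{A + \left(4 + 21\right)}{A + A} = \frac{A + 25}{2 A} = \left(25 + A\right) \frac{1}{2 A} = \frac{25 + A}{2 A}$)
$-297735 - W{\left(g{\left(15 \right)} \right)} = -297735 - \frac{25 + \frac{1}{2 \cdot 15}}{2 \frac{1}{2 \cdot 15}} = -297735 - \frac{25 + \frac{1}{2} \cdot \frac{1}{15}}{2 \cdot \frac{1}{2} \cdot \frac{1}{15}} = -297735 - \frac{\frac{1}{\frac{1}{30}} \left(25 + \frac{1}{30}\right)}{2} = -297735 - \frac{1}{2} \cdot 30 \cdot \frac{751}{30} = -297735 - \frac{751}{2} = - \frac{596221}{2}$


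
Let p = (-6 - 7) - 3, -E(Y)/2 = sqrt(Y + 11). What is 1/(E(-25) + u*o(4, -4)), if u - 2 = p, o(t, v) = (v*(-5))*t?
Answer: I/(2*(sqrt(14) - 560*I)) ≈ -0.00089282 + 5.9654e-6*I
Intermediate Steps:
E(Y) = -2*sqrt(11 + Y) (E(Y) = -2*sqrt(Y + 11) = -2*sqrt(11 + Y))
o(t, v) = -5*t*v (o(t, v) = (-5*v)*t = -5*t*v)
p = -16 (p = -13 - 3 = -16)
u = -14 (u = 2 - 16 = -14)
1/(E(-25) + u*o(4, -4)) = 1/(-2*sqrt(11 - 25) - (-70)*4*(-4)) = 1/(-2*I*sqrt(14) - 14*80) = 1/(-2*I*sqrt(14) - 1120) = 1/(-1120 - 2*I*sqrt(14))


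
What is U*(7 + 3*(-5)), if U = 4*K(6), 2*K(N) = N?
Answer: -96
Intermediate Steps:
K(N) = N/2
U = 12 (U = 4*((½)*6) = 4*3 = 12)
U*(7 + 3*(-5)) = 12*(7 + 3*(-5)) = 12*(7 - 15) = 12*(-8) = -96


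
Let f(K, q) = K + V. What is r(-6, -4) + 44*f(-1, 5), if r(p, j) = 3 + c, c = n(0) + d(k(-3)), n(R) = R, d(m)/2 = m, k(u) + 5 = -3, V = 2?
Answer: 31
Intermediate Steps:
k(u) = -8 (k(u) = -5 - 3 = -8)
d(m) = 2*m
f(K, q) = 2 + K (f(K, q) = K + 2 = 2 + K)
c = -16 (c = 0 + 2*(-8) = 0 - 16 = -16)
r(p, j) = -13 (r(p, j) = 3 - 16 = -13)
r(-6, -4) + 44*f(-1, 5) = -13 + 44*(2 - 1) = -13 + 44*1 = -13 + 44 = 31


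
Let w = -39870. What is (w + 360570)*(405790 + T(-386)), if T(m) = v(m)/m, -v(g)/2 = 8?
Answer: 25116415194600/193 ≈ 1.3014e+11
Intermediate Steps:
v(g) = -16 (v(g) = -2*8 = -16)
T(m) = -16/m
(w + 360570)*(405790 + T(-386)) = (-39870 + 360570)*(405790 - 16/(-386)) = 320700*(405790 - 16*(-1/386)) = 320700*(405790 + 8/193) = 320700*(78317478/193) = 25116415194600/193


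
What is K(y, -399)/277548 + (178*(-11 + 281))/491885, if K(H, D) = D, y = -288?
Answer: 876179651/9101446532 ≈ 0.096268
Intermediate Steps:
K(y, -399)/277548 + (178*(-11 + 281))/491885 = -399/277548 + (178*(-11 + 281))/491885 = -399*1/277548 + (178*270)*(1/491885) = -133/92516 + 48060*(1/491885) = -133/92516 + 9612/98377 = 876179651/9101446532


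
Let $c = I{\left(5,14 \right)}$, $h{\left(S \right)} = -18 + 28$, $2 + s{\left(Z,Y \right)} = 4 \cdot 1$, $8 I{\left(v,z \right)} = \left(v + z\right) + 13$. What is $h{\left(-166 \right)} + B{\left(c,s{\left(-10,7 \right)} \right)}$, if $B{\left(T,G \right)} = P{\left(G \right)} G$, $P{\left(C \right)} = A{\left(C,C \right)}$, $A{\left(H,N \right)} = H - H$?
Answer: $10$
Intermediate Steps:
$A{\left(H,N \right)} = 0$
$I{\left(v,z \right)} = \frac{13}{8} + \frac{v}{8} + \frac{z}{8}$ ($I{\left(v,z \right)} = \frac{\left(v + z\right) + 13}{8} = \frac{13 + v + z}{8} = \frac{13}{8} + \frac{v}{8} + \frac{z}{8}$)
$s{\left(Z,Y \right)} = 2$ ($s{\left(Z,Y \right)} = -2 + 4 \cdot 1 = -2 + 4 = 2$)
$h{\left(S \right)} = 10$
$P{\left(C \right)} = 0$
$c = 4$ ($c = \frac{13}{8} + \frac{1}{8} \cdot 5 + \frac{1}{8} \cdot 14 = \frac{13}{8} + \frac{5}{8} + \frac{7}{4} = 4$)
$B{\left(T,G \right)} = 0$ ($B{\left(T,G \right)} = 0 G = 0$)
$h{\left(-166 \right)} + B{\left(c,s{\left(-10,7 \right)} \right)} = 10 + 0 = 10$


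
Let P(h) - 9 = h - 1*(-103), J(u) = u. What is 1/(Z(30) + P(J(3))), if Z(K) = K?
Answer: 1/145 ≈ 0.0068966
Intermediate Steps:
P(h) = 112 + h (P(h) = 9 + (h - 1*(-103)) = 9 + (h + 103) = 9 + (103 + h) = 112 + h)
1/(Z(30) + P(J(3))) = 1/(30 + (112 + 3)) = 1/(30 + 115) = 1/145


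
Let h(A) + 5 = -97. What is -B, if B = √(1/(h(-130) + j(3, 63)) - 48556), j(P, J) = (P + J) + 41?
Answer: -I*√1213895/5 ≈ -220.35*I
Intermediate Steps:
h(A) = -102 (h(A) = -5 - 97 = -102)
j(P, J) = 41 + J + P (j(P, J) = (J + P) + 41 = 41 + J + P)
B = I*√1213895/5 (B = √(1/(-102 + (41 + 63 + 3)) - 48556) = √(1/(-102 + 107) - 48556) = √(1/5 - 48556) = √(⅕ - 48556) = √(-242779/5) = I*√1213895/5 ≈ 220.35*I)
-B = -I*√1213895/5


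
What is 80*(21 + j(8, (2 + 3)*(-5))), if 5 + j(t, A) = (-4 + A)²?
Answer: 68560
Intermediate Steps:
j(t, A) = -5 + (-4 + A)²
80*(21 + j(8, (2 + 3)*(-5))) = 80*(21 + (-5 + (-4 + (2 + 3)*(-5))²)) = 80*(21 + (-5 + (-4 + 5*(-5))²)) = 80*(21 + (-5 + (-4 - 25)²)) = 80*(21 + (-5 + (-29)²)) = 80*(21 + (-5 + 841)) = 80*(21 + 836) = 80*857 = 68560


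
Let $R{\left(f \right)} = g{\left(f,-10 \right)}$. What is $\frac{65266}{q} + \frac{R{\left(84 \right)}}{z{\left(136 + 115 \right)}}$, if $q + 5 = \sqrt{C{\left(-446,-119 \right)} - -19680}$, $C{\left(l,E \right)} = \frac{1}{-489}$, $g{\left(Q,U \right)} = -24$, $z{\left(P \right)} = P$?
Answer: $\frac{19911373407}{1206217397} + \frac{32633 \sqrt{4705900791}}{4805647} \approx 482.34$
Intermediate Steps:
$R{\left(f \right)} = -24$
$C{\left(l,E \right)} = - \frac{1}{489}$
$q = -5 + \frac{\sqrt{4705900791}}{489}$ ($q = -5 + \sqrt{- \frac{1}{489} - -19680} = -5 + \sqrt{- \frac{1}{489} + \left(-125 + 19805\right)} = -5 + \sqrt{- \frac{1}{489} + 19680} = -5 + \sqrt{\frac{9623519}{489}} = -5 + \frac{\sqrt{4705900791}}{489} \approx 135.29$)
$\frac{65266}{q} + \frac{R{\left(84 \right)}}{z{\left(136 + 115 \right)}} = \frac{65266}{-5 + \frac{\sqrt{4705900791}}{489}} - \frac{24}{136 + 115} = \frac{65266}{-5 + \frac{\sqrt{4705900791}}{489}} - \frac{24}{251} = - \frac{24}{251} + \frac{65266}{-5 + \frac{\sqrt{4705900791}}{489}}$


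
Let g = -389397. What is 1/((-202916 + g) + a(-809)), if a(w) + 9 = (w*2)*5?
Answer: -1/600412 ≈ -1.6655e-6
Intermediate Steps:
a(w) = -9 + 10*w (a(w) = -9 + (w*2)*5 = -9 + (2*w)*5 = -9 + 10*w)
1/((-202916 + g) + a(-809)) = 1/((-202916 - 389397) + (-9 + 10*(-809))) = 1/(-592313 + (-9 - 8090)) = 1/(-592313 - 8099) = 1/(-600412) = -1/600412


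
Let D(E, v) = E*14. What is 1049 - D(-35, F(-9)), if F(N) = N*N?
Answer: 1539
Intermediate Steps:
F(N) = N²
D(E, v) = 14*E
1049 - D(-35, F(-9)) = 1049 - 14*(-35) = 1049 - 1*(-490) = 1049 + 490 = 1539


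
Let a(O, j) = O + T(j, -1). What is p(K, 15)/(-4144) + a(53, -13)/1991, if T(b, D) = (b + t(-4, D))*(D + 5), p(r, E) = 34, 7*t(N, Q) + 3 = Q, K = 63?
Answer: -36511/4125352 ≈ -0.0088504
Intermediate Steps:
t(N, Q) = -3/7 + Q/7
T(b, D) = (5 + D)*(-3/7 + b + D/7) (T(b, D) = (b + (-3/7 + D/7))*(D + 5) = (-3/7 + b + D/7)*(5 + D) = (5 + D)*(-3/7 + b + D/7))
a(O, j) = -16/7 + O + 4*j (a(O, j) = O + (-15/7 + 5*j + (⅐)*(-1)² + (2/7)*(-1) - j) = O + (-15/7 + 5*j + (⅐)*1 - 2/7 - j) = O + (-15/7 + 5*j + ⅐ - 2/7 - j) = O + (-16/7 + 4*j) = -16/7 + O + 4*j)
p(K, 15)/(-4144) + a(53, -13)/1991 = 34/(-4144) + (-16/7 + 53 + 4*(-13))/1991 = 34*(-1/4144) + (-16/7 + 53 - 52)*(1/1991) = -17/2072 - 9/7*1/1991 = -17/2072 - 9/13937 = -36511/4125352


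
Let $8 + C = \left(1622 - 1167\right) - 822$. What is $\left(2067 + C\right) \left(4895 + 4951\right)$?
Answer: $16659432$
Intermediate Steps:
$C = -375$ ($C = -8 + \left(\left(1622 - 1167\right) - 822\right) = -8 + \left(455 - 822\right) = -8 - 367 = -375$)
$\left(2067 + C\right) \left(4895 + 4951\right) = \left(2067 - 375\right) \left(4895 + 4951\right) = 1692 \cdot 9846 = 16659432$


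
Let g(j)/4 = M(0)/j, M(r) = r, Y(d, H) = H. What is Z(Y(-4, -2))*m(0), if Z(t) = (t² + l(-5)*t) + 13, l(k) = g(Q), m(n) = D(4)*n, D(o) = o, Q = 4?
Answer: 0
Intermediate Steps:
m(n) = 4*n
g(j) = 0 (g(j) = 4*(0/j) = 4*0 = 0)
l(k) = 0
Z(t) = 13 + t² (Z(t) = (t² + 0*t) + 13 = (t² + 0) + 13 = t² + 13 = 13 + t²)
Z(Y(-4, -2))*m(0) = (13 + (-2)²)*(4*0) = (13 + 4)*0 = 17*0 = 0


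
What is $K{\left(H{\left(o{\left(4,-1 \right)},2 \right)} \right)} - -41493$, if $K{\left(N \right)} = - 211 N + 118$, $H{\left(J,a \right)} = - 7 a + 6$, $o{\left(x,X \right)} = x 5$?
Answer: $43299$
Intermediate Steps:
$o{\left(x,X \right)} = 5 x$
$H{\left(J,a \right)} = 6 - 7 a$
$K{\left(N \right)} = 118 - 211 N$
$K{\left(H{\left(o{\left(4,-1 \right)},2 \right)} \right)} - -41493 = \left(118 - 211 \left(6 - 14\right)\right) - -41493 = \left(118 - 211 \left(6 - 14\right)\right) + 41493 = \left(118 - -1688\right) + 41493 = \left(118 + 1688\right) + 41493 = 1806 + 41493 = 43299$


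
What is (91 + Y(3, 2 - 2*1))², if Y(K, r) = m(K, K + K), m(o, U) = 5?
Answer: 9216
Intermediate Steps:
Y(K, r) = 5
(91 + Y(3, 2 - 2*1))² = (91 + 5)² = 96² = 9216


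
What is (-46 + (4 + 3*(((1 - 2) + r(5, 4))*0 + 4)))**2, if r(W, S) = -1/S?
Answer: 900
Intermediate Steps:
(-46 + (4 + 3*(((1 - 2) + r(5, 4))*0 + 4)))**2 = (-46 + (4 + 3*(((1 - 2) - 1/4)*0 + 4)))**2 = (-46 + (4 + 3*((-1 - 1*1/4)*0 + 4)))**2 = (-46 + (4 + 3*((-1 - 1/4)*0 + 4)))**2 = (-46 + (4 + 3*(-5/4*0 + 4)))**2 = (-46 + (4 + 3*(0 + 4)))**2 = (-46 + (4 + 3*4))**2 = (-46 + (4 + 12))**2 = (-46 + 16)**2 = (-30)**2 = 900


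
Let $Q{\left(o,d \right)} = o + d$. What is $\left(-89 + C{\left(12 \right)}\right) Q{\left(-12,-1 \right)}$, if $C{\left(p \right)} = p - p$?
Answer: $1157$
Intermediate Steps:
$Q{\left(o,d \right)} = d + o$
$C{\left(p \right)} = 0$
$\left(-89 + C{\left(12 \right)}\right) Q{\left(-12,-1 \right)} = \left(-89 + 0\right) \left(-1 - 12\right) = \left(-89\right) \left(-13\right) = 1157$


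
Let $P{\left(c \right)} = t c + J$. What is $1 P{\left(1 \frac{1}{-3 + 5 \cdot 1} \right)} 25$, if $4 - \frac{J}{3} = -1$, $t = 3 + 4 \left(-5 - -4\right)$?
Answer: $\frac{725}{2} \approx 362.5$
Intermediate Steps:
$t = -1$ ($t = 3 + 4 \left(-5 + 4\right) = 3 + 4 \left(-1\right) = 3 - 4 = -1$)
$J = 15$ ($J = 12 - -3 = 12 + 3 = 15$)
$P{\left(c \right)} = 15 - c$ ($P{\left(c \right)} = - c + 15 = 15 - c$)
$1 P{\left(1 \frac{1}{-3 + 5 \cdot 1} \right)} 25 = 1 \left(15 - 1 \frac{1}{-3 + 5 \cdot 1}\right) 25 = 1 \left(15 - 1 \frac{1}{-3 + 5}\right) 25 = 1 \left(15 - 1 \cdot \frac{1}{2}\right) 25 = 1 \left(15 - \frac{1}{2}\right) 25 = 1 \cdot \frac{29}{2} \cdot 25 = \frac{29}{2} \cdot 25 = \frac{725}{2}$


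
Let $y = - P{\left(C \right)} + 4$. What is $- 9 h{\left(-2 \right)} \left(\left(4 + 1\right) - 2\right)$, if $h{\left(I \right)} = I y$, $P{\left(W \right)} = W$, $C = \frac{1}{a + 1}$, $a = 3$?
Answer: $\frac{405}{2} \approx 202.5$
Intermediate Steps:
$C = \frac{1}{4}$ ($C = \frac{1}{3 + 1} = \frac{1}{4} \approx 0.25$)
$y = \frac{15}{4}$ ($y = \left(-1\right) \frac{1}{4} + 4 = - \frac{1}{4} + 4 = \frac{15}{4} \approx 3.75$)
$h{\left(I \right)} = \frac{15 I}{4}$ ($h{\left(I \right)} = I \frac{15}{4} = \frac{15 I}{4}$)
$- 9 h{\left(-2 \right)} \left(\left(4 + 1\right) - 2\right) = - 9 \cdot \frac{15}{4} \left(-2\right) \left(\left(4 + 1\right) - 2\right) = \left(-9\right) \left(- \frac{15}{2}\right) \left(5 - 2\right) = \frac{135}{2} \cdot 3 = \frac{405}{2}$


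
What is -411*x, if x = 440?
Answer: -180840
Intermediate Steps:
-411*x = -411*440 = -180840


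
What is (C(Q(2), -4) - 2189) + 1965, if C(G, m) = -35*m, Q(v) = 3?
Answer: -84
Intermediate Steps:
(C(Q(2), -4) - 2189) + 1965 = (-35*(-4) - 2189) + 1965 = (140 - 2189) + 1965 = -2049 + 1965 = -84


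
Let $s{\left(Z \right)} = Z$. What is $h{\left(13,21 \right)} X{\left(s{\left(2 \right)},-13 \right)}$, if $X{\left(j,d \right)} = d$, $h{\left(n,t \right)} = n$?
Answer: $-169$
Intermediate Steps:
$h{\left(13,21 \right)} X{\left(s{\left(2 \right)},-13 \right)} = 13 \left(-13\right) = -169$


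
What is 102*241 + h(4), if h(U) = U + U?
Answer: 24590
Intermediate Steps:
h(U) = 2*U
102*241 + h(4) = 102*241 + 2*4 = 24582 + 8 = 24590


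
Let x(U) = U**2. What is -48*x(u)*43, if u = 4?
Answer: -33024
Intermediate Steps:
-48*x(u)*43 = -48*4**2*43 = -48*16*43 = -768*43 = -33024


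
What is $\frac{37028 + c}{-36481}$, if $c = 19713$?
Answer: $- \frac{56741}{36481} \approx -1.5554$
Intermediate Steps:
$\frac{37028 + c}{-36481} = \frac{37028 + 19713}{-36481} = 56741 \left(- \frac{1}{36481}\right) = - \frac{56741}{36481}$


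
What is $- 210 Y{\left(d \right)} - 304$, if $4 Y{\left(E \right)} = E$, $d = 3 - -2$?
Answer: $- \frac{1133}{2} \approx -566.5$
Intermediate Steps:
$d = 5$ ($d = 3 + 2 = 5$)
$Y{\left(E \right)} = \frac{E}{4}$
$- 210 Y{\left(d \right)} - 304 = - 210 \cdot \frac{1}{4} \cdot 5 - 304 = \left(-210\right) \frac{5}{4} - 304 = - \frac{525}{2} - 304 = - \frac{1133}{2}$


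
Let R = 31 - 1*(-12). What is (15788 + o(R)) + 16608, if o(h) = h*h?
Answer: 34245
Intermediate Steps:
R = 43 (R = 31 + 12 = 43)
o(h) = h**2
(15788 + o(R)) + 16608 = (15788 + 43**2) + 16608 = (15788 + 1849) + 16608 = 17637 + 16608 = 34245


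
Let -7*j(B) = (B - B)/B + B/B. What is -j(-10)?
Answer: ⅐ ≈ 0.14286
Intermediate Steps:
j(B) = -⅐ (j(B) = -((B - B)/B + B/B)/7 = -(0/B + 1)/7 = -(0 + 1)/7 = -⅐*1 = -⅐)
-j(-10) = -1*(-⅐) = ⅐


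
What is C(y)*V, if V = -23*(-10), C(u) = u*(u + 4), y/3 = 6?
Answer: 91080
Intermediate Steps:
y = 18 (y = 3*6 = 18)
C(u) = u*(4 + u)
V = 230
C(y)*V = (18*(4 + 18))*230 = (18*22)*230 = 396*230 = 91080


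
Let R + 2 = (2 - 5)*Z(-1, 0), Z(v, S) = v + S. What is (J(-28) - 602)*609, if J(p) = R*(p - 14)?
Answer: -392196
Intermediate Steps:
Z(v, S) = S + v
R = 1 (R = -2 + (2 - 5)*(0 - 1) = -2 - 3*(-1) = -2 + 3 = 1)
J(p) = -14 + p (J(p) = 1*(p - 14) = 1*(-14 + p) = -14 + p)
(J(-28) - 602)*609 = ((-14 - 28) - 602)*609 = (-42 - 602)*609 = -644*609 = -392196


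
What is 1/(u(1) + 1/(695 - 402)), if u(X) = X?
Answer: 293/294 ≈ 0.99660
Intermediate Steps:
1/(u(1) + 1/(695 - 402)) = 1/(1 + 1/(695 - 402)) = 1/(1 + 1/293) = 1/(294/293) = 293/294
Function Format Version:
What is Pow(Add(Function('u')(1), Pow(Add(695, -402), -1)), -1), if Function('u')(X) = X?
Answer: Rational(293, 294) ≈ 0.99660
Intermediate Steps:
Pow(Add(Function('u')(1), Pow(Add(695, -402), -1)), -1) = Pow(Add(1, Pow(Add(695, -402), -1)), -1) = Pow(Add(1, Pow(293, -1)), -1) = Pow(Add(1, Rational(1, 293)), -1) = Pow(Rational(294, 293), -1) = Rational(293, 294)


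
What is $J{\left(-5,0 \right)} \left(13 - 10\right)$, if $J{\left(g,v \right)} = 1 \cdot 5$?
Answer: $15$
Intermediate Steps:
$J{\left(g,v \right)} = 5$
$J{\left(-5,0 \right)} \left(13 - 10\right) = 5 \left(13 - 10\right) = 5 \cdot 3 = 15$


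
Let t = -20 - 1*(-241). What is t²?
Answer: 48841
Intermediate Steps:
t = 221 (t = -20 + 241 = 221)
t² = 221² = 48841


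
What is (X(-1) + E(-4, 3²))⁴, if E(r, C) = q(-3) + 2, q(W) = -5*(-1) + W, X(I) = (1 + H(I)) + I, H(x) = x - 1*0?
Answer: 81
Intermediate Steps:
H(x) = x (H(x) = x + 0 = x)
X(I) = 1 + 2*I (X(I) = (1 + I) + I = 1 + 2*I)
q(W) = 5 + W
E(r, C) = 4 (E(r, C) = (5 - 3) + 2 = 2 + 2 = 4)
(X(-1) + E(-4, 3²))⁴ = ((1 + 2*(-1)) + 4)⁴ = ((1 - 2) + 4)⁴ = (-1 + 4)⁴ = 3⁴ = 81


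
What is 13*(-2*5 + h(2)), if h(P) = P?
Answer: -104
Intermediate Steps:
13*(-2*5 + h(2)) = 13*(-2*5 + 2) = 13*(-10 + 2) = 13*(-8) = -104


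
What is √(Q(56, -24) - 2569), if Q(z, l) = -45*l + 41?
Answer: 2*I*√362 ≈ 38.053*I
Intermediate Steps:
Q(z, l) = 41 - 45*l
√(Q(56, -24) - 2569) = √((41 - 45*(-24)) - 2569) = √((41 + 1080) - 2569) = √(1121 - 2569) = √(-1448) = 2*I*√362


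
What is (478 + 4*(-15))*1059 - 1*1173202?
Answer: -730540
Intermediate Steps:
(478 + 4*(-15))*1059 - 1*1173202 = (478 - 60)*1059 - 1173202 = 418*1059 - 1173202 = 442662 - 1173202 = -730540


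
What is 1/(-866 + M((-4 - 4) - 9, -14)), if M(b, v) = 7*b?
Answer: -1/985 ≈ -0.0010152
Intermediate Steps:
1/(-866 + M((-4 - 4) - 9, -14)) = 1/(-866 + 7*((-4 - 4) - 9)) = 1/(-866 + 7*(-8 - 9)) = 1/(-866 + 7*(-17)) = 1/(-866 - 119) = 1/(-985) = -1/985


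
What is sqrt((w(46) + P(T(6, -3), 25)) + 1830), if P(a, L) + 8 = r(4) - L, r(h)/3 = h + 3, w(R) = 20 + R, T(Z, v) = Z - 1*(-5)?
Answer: 2*sqrt(471) ≈ 43.405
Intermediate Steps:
T(Z, v) = 5 + Z (T(Z, v) = Z + 5 = 5 + Z)
r(h) = 9 + 3*h (r(h) = 3*(h + 3) = 3*(3 + h) = 9 + 3*h)
P(a, L) = 13 - L (P(a, L) = -8 + ((9 + 3*4) - L) = -8 + ((9 + 12) - L) = -8 + (21 - L) = 13 - L)
sqrt((w(46) + P(T(6, -3), 25)) + 1830) = sqrt(((20 + 46) + (13 - 1*25)) + 1830) = sqrt((66 + (13 - 25)) + 1830) = sqrt((66 - 12) + 1830) = sqrt(54 + 1830) = sqrt(1884) = 2*sqrt(471)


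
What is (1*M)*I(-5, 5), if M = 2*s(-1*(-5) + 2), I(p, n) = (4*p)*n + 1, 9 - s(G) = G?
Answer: -396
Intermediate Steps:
s(G) = 9 - G
I(p, n) = 1 + 4*n*p (I(p, n) = 4*n*p + 1 = 1 + 4*n*p)
M = 4 (M = 2*(9 - (-1*(-5) + 2)) = 2*(9 - (5 + 2)) = 2*(9 - 1*7) = 2*(9 - 7) = 2*2 = 4)
(1*M)*I(-5, 5) = (1*4)*(1 + 4*5*(-5)) = 4*(1 - 100) = 4*(-99) = -396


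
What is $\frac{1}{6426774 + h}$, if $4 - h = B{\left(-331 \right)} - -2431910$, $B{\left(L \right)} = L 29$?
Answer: $\frac{1}{4004467} \approx 2.4972 \cdot 10^{-7}$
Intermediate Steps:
$B{\left(L \right)} = 29 L$
$h = -2422307$ ($h = 4 - \left(29 \left(-331\right) - -2431910\right) = 4 - \left(-9599 + 2431910\right) = 4 - 2422311 = -2422307$)
$\frac{1}{6426774 + h} = \frac{1}{6426774 - 2422307} = \frac{1}{4004467}$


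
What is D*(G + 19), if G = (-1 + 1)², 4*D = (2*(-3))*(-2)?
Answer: 57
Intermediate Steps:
D = 3 (D = ((2*(-3))*(-2))/4 = (-6*(-2))/4 = (¼)*12 = 3)
G = 0 (G = 0² = 0)
D*(G + 19) = 3*(0 + 19) = 3*19 = 57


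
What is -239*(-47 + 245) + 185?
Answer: -47137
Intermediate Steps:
-239*(-47 + 245) + 185 = -239*198 + 185 = -47322 + 185 = -47137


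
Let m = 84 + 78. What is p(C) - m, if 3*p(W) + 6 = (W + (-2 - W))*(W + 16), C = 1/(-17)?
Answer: -8906/51 ≈ -174.63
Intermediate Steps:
m = 162
C = -1/17 ≈ -0.058824
p(W) = -38/3 - 2*W/3 (p(W) = -2 + ((W + (-2 - W))*(W + 16))/3 = -2 + (-2*(16 + W))/3 = -2 + (-32 - 2*W)/3 = -2 + (-32/3 - 2*W/3) = -38/3 - 2*W/3)
p(C) - m = (-38/3 - ⅔*(-1/17)) - 1*162 = (-38/3 + 2/51) - 162 = -644/51 - 162 = -8906/51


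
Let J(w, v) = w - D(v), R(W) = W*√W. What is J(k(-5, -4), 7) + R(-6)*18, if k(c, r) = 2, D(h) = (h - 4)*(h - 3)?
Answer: -10 - 108*I*√6 ≈ -10.0 - 264.54*I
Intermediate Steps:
D(h) = (-4 + h)*(-3 + h)
R(W) = W^(3/2)
J(w, v) = -12 + w - v² + 7*v (J(w, v) = w - (12 + v² - 7*v) = w + (-12 - v² + 7*v) = -12 + w - v² + 7*v)
J(k(-5, -4), 7) + R(-6)*18 = (-12 + 2 - 1*7² + 7*7) + (-6)^(3/2)*18 = (-12 + 2 - 1*49 + 49) - 6*I*√6*18 = (-12 + 2 - 49 + 49) - 108*I*√6 = -10 - 108*I*√6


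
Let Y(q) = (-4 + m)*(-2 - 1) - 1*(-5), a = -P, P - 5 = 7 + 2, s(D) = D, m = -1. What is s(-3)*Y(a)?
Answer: -60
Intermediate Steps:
P = 14 (P = 5 + (7 + 2) = 5 + 9 = 14)
a = -14 (a = -1*14 = -14)
Y(q) = 20 (Y(q) = (-4 - 1)*(-2 - 1) - 1*(-5) = -5*(-3) + 5 = 15 + 5 = 20)
s(-3)*Y(a) = -3*20 = -60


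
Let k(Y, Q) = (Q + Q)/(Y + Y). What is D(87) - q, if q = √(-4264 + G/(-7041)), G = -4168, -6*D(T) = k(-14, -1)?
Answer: -1/84 - 4*I*√13210084806/7041 ≈ -0.011905 - 65.295*I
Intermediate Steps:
k(Y, Q) = Q/Y (k(Y, Q) = (2*Q)/((2*Y)) = (2*Q)*(1/(2*Y)) = Q/Y)
D(T) = -1/84 (D(T) = -(-1)/(6*(-14)) = -(-1)*(-1)/(6*14) = -⅙*1/14 = -1/84)
q = 4*I*√13210084806/7041 (q = √(-4264 - 4168/(-7041)) = √(-4264 - 4168*(-1/7041)) = √(-4264 + 4168/7041) = √(-30018656/7041) = 4*I*√13210084806/7041 ≈ 65.295*I)
D(87) - q = -1/84 - 4*I*√13210084806/7041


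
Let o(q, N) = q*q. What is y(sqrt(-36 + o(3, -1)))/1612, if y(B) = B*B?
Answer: -27/1612 ≈ -0.016749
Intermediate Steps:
o(q, N) = q**2
y(B) = B**2
y(sqrt(-36 + o(3, -1)))/1612 = (sqrt(-36 + 3**2))**2/1612 = (sqrt(-36 + 9))**2*(1/1612) = (sqrt(-27))**2*(1/1612) = (3*I*sqrt(3))**2*(1/1612) = -27*1/1612 = -27/1612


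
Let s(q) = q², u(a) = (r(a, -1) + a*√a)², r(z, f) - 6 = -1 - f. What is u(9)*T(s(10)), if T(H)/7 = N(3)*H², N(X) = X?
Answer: 228690000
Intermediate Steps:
r(z, f) = 5 - f (r(z, f) = 6 + (-1 - f) = 5 - f)
u(a) = (6 + a^(3/2))² (u(a) = ((5 - 1*(-1)) + a*√a)² = ((5 + 1) + a^(3/2))² = (6 + a^(3/2))²)
T(H) = 21*H² (T(H) = 7*(3*H²) = 21*H²)
u(9)*T(s(10)) = (6 + 9^(3/2))²*(21*(10²)²) = (6 + 27)²*(21*100²) = 33²*(21*10000) = 1089*210000 = 228690000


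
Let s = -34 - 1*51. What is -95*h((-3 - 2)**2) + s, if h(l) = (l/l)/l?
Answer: -444/5 ≈ -88.800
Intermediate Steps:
h(l) = 1/l
s = -85 (s = -34 - 51 = -85)
-95*h((-3 - 2)**2) + s = -95/(-3 - 2)**2 - 85 = -95/((-5)**2) - 85 = -95/25 - 85 = -95*1/25 - 85 = -19/5 - 85 = -444/5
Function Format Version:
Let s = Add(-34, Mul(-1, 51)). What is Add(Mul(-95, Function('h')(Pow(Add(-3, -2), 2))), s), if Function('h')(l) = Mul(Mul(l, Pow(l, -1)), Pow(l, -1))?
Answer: Rational(-444, 5) ≈ -88.800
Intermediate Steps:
Function('h')(l) = Pow(l, -1) (Function('h')(l) = Mul(1, Pow(l, -1)) = Pow(l, -1))
s = -85 (s = Add(-34, -51) = -85)
Add(Mul(-95, Function('h')(Pow(Add(-3, -2), 2))), s) = Add(Mul(-95, Pow(Pow(Add(-3, -2), 2), -1)), -85) = Add(Mul(-95, Pow(Pow(-5, 2), -1)), -85) = Add(Mul(-95, Pow(25, -1)), -85) = Add(Mul(-95, Rational(1, 25)), -85) = Add(Rational(-19, 5), -85) = Rational(-444, 5)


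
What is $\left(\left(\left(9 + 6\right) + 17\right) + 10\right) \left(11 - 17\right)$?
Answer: $-252$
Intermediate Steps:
$\left(\left(\left(9 + 6\right) + 17\right) + 10\right) \left(11 - 17\right) = \left(\left(15 + 17\right) + 10\right) \left(-6\right) = \left(32 + 10\right) \left(-6\right) = 42 \left(-6\right) = -252$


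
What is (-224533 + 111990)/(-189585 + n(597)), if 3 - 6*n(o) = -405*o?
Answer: 112543/149287 ≈ 0.75387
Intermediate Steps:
n(o) = ½ + 135*o/2 (n(o) = ½ - (-135)*o/2 = ½ + 135*o/2)
(-224533 + 111990)/(-189585 + n(597)) = (-224533 + 111990)/(-189585 + (½ + (135/2)*597)) = -112543/(-189585 + (½ + 80595/2)) = -112543/(-189585 + 40298) = -112543/(-149287) = -112543*(-1/149287) = 112543/149287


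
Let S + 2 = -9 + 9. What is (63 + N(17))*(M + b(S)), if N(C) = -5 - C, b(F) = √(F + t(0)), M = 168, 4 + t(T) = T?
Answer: 6888 + 41*I*√6 ≈ 6888.0 + 100.43*I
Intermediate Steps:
t(T) = -4 + T
S = -2 (S = -2 + (-9 + 9) = -2 + 0 = -2)
b(F) = √(-4 + F) (b(F) = √(F + (-4 + 0)) = √(F - 4) = √(-4 + F))
(63 + N(17))*(M + b(S)) = (63 + (-5 - 1*17))*(168 + √(-4 - 2)) = (63 + (-5 - 17))*(168 + √(-6)) = (63 - 22)*(168 + I*√6) = 41*(168 + I*√6) = 6888 + 41*I*√6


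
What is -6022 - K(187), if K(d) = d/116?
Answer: -698739/116 ≈ -6023.6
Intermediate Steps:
K(d) = d/116 (K(d) = d*(1/116) = d/116)
-6022 - K(187) = -6022 - 187/116 = -698739/116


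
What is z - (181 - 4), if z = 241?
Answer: 64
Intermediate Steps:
z - (181 - 4) = 241 - (181 - 4) = 241 - 1*177 = 241 - 177 = 64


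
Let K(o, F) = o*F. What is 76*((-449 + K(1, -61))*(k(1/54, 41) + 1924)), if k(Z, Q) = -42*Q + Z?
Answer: -70472140/9 ≈ -7.8302e+6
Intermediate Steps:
k(Z, Q) = Z - 42*Q
K(o, F) = F*o
76*((-449 + K(1, -61))*(k(1/54, 41) + 1924)) = 76*((-449 - 61*1)*((1/54 - 42*41) + 1924)) = 76*((-449 - 61)*((1/54 - 1722) + 1924)) = 76*(-510*(-92987/54 + 1924)) = 76*(-510*10909/54) = 76*(-927265/9) = -70472140/9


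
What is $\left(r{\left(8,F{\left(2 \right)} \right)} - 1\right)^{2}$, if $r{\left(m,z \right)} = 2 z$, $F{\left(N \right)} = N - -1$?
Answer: $25$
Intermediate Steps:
$F{\left(N \right)} = 1 + N$ ($F{\left(N \right)} = N + 1 = 1 + N$)
$\left(r{\left(8,F{\left(2 \right)} \right)} - 1\right)^{2} = \left(2 \left(1 + 2\right) - 1\right)^{2} = \left(2 \cdot 3 - 1\right)^{2} = \left(6 - 1\right)^{2} = 5^{2} = 25$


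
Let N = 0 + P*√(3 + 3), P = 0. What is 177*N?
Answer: 0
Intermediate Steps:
N = 0 (N = 0 + 0*√(3 + 3) = 0 + 0*√6 = 0 + 0 = 0)
177*N = 177*0 = 0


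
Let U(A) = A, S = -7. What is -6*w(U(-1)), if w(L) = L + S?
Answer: 48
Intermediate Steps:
w(L) = -7 + L (w(L) = L - 7 = -7 + L)
-6*w(U(-1)) = -6*(-7 - 1) = -6*(-8) = 48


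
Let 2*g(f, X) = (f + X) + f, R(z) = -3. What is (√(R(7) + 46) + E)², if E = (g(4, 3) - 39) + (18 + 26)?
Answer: 613/4 + 21*√43 ≈ 290.96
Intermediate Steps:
g(f, X) = f + X/2 (g(f, X) = ((f + X) + f)/2 = ((X + f) + f)/2 = (X + 2*f)/2 = f + X/2)
E = 21/2 (E = ((4 + (½)*3) - 39) + (18 + 26) = ((4 + 3/2) - 39) + 44 = (11/2 - 39) + 44 = -67/2 + 44 = 21/2 ≈ 10.500)
(√(R(7) + 46) + E)² = (√(-3 + 46) + 21/2)² = (√43 + 21/2)² = (21/2 + √43)²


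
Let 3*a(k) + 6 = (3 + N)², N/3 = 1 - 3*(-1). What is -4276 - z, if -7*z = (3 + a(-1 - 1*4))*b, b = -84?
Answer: -5188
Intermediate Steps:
N = 12 (N = 3*(1 - 3*(-1)) = 3*(1 + 3) = 3*4 = 12)
a(k) = 73 (a(k) = -2 + (3 + 12)²/3 = -2 + (⅓)*15² = -2 + (⅓)*225 = -2 + 75 = 73)
z = 912 (z = -(3 + 73)*(-84)/7 = -76*(-84)/7 = -⅐*(-6384) = 912)
-4276 - z = -4276 - 1*912 = -4276 - 912 = -5188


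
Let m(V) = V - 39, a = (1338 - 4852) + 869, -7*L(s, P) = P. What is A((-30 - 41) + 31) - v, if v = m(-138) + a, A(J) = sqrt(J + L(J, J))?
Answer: 2822 + 4*I*sqrt(105)/7 ≈ 2822.0 + 5.8554*I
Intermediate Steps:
L(s, P) = -P/7
a = -2645 (a = -3514 + 869 = -2645)
A(J) = sqrt(42)*sqrt(J)/7 (A(J) = sqrt(J - J/7) = sqrt(6*J/7) = sqrt(42)*sqrt(J)/7)
m(V) = -39 + V
v = -2822 (v = (-39 - 138) - 2645 = -177 - 2645 = -2822)
A((-30 - 41) + 31) - v = sqrt(42)*sqrt((-30 - 41) + 31)/7 - 1*(-2822) = sqrt(42)*sqrt(-71 + 31)/7 + 2822 = sqrt(42)*sqrt(-40)/7 + 2822 = sqrt(42)*(2*I*sqrt(10))/7 + 2822 = 4*I*sqrt(105)/7 + 2822 = 2822 + 4*I*sqrt(105)/7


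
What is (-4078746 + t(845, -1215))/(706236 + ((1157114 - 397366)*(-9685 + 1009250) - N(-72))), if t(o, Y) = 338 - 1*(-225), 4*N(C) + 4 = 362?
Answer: -8156366/1518836431533 ≈ -5.3701e-6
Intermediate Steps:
N(C) = 179/2 (N(C) = -1 + (1/4)*362 = -1 + 181/2 = 179/2)
t(o, Y) = 563 (t(o, Y) = 338 + 225 = 563)
(-4078746 + t(845, -1215))/(706236 + ((1157114 - 397366)*(-9685 + 1009250) - N(-72))) = (-4078746 + 563)/(706236 + ((1157114 - 397366)*(-9685 + 1009250) - 1*179/2)) = -4078183/(706236 + (759748*999565 - 179/2)) = -4078183/(706236 + (759417509620 - 179/2)) = -4078183/(706236 + 1518835019061/2) = -4078183/1518836431533/2 = -4078183*2/1518836431533 = -8156366/1518836431533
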